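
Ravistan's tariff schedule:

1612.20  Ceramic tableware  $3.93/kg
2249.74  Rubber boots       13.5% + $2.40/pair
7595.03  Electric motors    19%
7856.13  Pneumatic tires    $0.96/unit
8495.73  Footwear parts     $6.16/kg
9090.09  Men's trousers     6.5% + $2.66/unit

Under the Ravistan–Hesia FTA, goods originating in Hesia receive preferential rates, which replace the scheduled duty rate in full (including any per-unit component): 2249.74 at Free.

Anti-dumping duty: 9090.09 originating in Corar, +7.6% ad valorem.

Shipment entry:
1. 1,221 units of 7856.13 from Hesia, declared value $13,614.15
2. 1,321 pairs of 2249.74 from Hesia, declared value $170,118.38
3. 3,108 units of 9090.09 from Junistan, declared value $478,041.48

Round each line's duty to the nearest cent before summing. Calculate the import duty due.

Line 1 (7856.13, Hesia, 1,221 units, $13,614.15):
Base rate for 7856.13 is $0.96/unit.
Origin Hesia is the FTA partner but 7856.13 is not on the preference list; base rate stands.
Duty = 1,221 × $0.96 = $1,172.16.
Line 2 (2249.74, Hesia, 1,321 pairs, $170,118.38):
Base rate for 2249.74 is 13.5% + $2.40/pair.
Origin Hesia qualifies under the Ravistan–Hesia agreement and 2249.74 is covered: preferential rate Free applies instead.
Duty = $170,118.38 × 0% = $0.00.
Line 3 (9090.09, Junistan, 3,108 units, $478,041.48):
Base rate for 9090.09 is 6.5% + $2.66/unit.
The additional-duty order on 9090.09 targets Corar, not Junistan; it does not apply.
Duty = $478,041.48 × 6.5% + 3,108 × $2.66 = $39,339.98.
Total = $1,172.16 + $0.00 + $39,339.98 = $40,512.14.

$40,512.14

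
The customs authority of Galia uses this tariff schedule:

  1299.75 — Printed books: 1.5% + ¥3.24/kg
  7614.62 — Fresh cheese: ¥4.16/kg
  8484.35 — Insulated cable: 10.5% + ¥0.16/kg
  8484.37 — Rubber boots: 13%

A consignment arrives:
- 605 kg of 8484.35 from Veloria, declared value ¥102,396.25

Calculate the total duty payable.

Line 1 (8484.35, Veloria, 605 kg, ¥102,396.25):
Base rate for 8484.35 is 10.5% + ¥0.16/kg.
Duty = ¥102,396.25 × 10.5% + 605 × ¥0.16 = ¥10,848.41.

¥10,848.41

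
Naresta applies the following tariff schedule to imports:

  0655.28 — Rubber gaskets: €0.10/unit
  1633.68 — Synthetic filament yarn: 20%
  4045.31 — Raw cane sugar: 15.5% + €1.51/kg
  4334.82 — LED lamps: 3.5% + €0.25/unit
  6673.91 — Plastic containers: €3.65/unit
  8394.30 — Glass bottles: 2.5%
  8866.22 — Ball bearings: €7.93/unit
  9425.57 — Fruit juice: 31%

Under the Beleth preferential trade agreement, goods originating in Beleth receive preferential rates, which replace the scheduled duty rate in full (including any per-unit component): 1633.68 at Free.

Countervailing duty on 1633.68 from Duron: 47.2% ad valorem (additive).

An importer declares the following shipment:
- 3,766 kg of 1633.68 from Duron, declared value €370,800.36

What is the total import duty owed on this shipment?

Line 1 (1633.68, Duron, 3,766 kg, €370,800.36):
Base rate for 1633.68 is 20%.
1633.68 has an FTA preferential rate, but origin Duron is not Beleth; base rate stands.
Additional duty on 1633.68 from Duron: +47.2%. Applied ad valorem rate: 20% + 47.2% = 67.2%.
Duty = €370,800.36 × 67.2% = €249,177.84.

€249,177.84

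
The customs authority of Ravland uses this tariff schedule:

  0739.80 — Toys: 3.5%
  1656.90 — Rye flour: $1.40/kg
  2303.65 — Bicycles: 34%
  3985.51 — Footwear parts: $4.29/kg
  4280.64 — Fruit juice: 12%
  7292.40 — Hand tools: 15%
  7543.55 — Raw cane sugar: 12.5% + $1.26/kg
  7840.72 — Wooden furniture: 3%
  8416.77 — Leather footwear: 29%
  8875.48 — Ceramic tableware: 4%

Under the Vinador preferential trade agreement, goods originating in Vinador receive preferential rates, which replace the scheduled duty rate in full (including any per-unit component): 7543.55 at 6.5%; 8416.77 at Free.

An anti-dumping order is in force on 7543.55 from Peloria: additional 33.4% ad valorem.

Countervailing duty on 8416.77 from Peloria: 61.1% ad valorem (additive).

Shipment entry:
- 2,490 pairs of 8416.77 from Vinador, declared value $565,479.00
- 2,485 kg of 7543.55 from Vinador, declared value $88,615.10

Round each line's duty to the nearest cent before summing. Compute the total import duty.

Line 1 (8416.77, Vinador, 2,490 pairs, $565,479.00):
Base rate for 8416.77 is 29%.
Origin Vinador qualifies under the Ravland–Vinador agreement and 8416.77 is covered: preferential rate Free applies instead.
The additional-duty order on 8416.77 targets Peloria, not Vinador; it does not apply.
Duty = $565,479.00 × 0% = $0.00.
Line 2 (7543.55, Vinador, 2,485 kg, $88,615.10):
Base rate for 7543.55 is 12.5% + $1.26/kg.
Origin Vinador qualifies under the Ravland–Vinador agreement and 7543.55 is covered: preferential rate 6.5% applies instead.
The additional-duty order on 7543.55 targets Peloria, not Vinador; it does not apply.
Duty = $88,615.10 × 6.5% = $5,759.98.
Total = $0.00 + $5,759.98 = $5,759.98.

$5,759.98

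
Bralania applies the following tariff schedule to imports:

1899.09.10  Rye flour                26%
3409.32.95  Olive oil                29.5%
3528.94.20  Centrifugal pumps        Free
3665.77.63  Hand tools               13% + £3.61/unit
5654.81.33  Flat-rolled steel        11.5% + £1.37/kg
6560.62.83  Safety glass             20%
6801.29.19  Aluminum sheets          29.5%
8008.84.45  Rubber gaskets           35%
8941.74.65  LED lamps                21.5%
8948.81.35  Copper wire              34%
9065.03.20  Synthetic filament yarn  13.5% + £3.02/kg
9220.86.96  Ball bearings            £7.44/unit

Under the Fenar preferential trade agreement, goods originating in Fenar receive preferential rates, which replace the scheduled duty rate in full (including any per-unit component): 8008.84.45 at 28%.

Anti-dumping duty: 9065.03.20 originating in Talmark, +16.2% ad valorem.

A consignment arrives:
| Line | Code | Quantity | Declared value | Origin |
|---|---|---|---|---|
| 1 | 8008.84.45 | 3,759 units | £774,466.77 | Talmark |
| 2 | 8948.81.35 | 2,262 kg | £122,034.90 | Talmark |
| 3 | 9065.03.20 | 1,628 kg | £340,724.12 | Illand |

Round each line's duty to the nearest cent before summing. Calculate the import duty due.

Line 1 (8008.84.45, Talmark, 3,759 units, £774,466.77):
Base rate for 8008.84.45 is 35%.
8008.84.45 has an FTA preferential rate, but origin Talmark is not Fenar; base rate stands.
Duty = £774,466.77 × 35% = £271,063.37.
Line 2 (8948.81.35, Talmark, 2,262 kg, £122,034.90):
Base rate for 8948.81.35 is 34%.
Duty = £122,034.90 × 34% = £41,491.87.
Line 3 (9065.03.20, Illand, 1,628 kg, £340,724.12):
Base rate for 9065.03.20 is 13.5% + £3.02/kg.
The additional-duty order on 9065.03.20 targets Talmark, not Illand; it does not apply.
Duty = £340,724.12 × 13.5% + 1,628 × £3.02 = £50,914.32.
Total = £271,063.37 + £41,491.87 + £50,914.32 = £363,469.56.

£363,469.56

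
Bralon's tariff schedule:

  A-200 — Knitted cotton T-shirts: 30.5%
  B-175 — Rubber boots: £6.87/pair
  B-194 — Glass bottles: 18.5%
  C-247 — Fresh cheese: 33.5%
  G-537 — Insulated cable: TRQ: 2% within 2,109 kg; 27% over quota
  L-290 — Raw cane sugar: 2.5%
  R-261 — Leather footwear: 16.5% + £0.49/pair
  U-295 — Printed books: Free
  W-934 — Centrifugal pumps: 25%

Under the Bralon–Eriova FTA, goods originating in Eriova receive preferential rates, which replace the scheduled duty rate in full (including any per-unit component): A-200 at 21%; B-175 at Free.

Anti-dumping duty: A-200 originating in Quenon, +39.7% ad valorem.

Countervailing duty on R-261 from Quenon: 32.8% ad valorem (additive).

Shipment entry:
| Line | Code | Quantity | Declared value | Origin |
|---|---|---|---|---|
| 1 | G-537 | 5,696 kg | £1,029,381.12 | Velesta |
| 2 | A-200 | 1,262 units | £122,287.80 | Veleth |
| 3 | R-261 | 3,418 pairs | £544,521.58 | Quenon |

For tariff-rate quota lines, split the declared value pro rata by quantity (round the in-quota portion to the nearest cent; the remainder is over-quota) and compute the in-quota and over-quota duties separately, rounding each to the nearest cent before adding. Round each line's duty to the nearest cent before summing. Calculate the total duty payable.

Line 1 (G-537, Velesta, 5,696 kg, £1,029,381.12):
Code G-537 is under a tariff-rate quota (threshold 2,109 kg). In-quota: 2,109 kg at 2%; over-quota: 3,587 kg at 27%.
Pro-rata value split: in-quota = £1,029,381.12 × 2,109/5,696 = £381,138.48; over-quota = £1,029,381.12 − £381,138.48 = £648,242.64.
In-quota duty = £381,138.48 × 2% = £7,622.77. Over-quota duty = £648,242.64 × 27% = £175,025.51.
Line duty = £7,622.77 + £175,025.51 = £182,648.28.
Line 2 (A-200, Veleth, 1,262 units, £122,287.80):
Base rate for A-200 is 30.5%.
A-200 has an FTA preferential rate, but origin Veleth is not Eriova; base rate stands.
The additional-duty order on A-200 targets Quenon, not Veleth; it does not apply.
Duty = £122,287.80 × 30.5% = £37,297.78.
Line 3 (R-261, Quenon, 3,418 pairs, £544,521.58):
Base rate for R-261 is 16.5% + £0.49/pair.
Additional duty on R-261 from Quenon: +32.8%. Applied ad valorem rate: 16.5% + 32.8% = 49.3%.
Duty = £544,521.58 × 49.3% + 3,418 × £0.49 = £270,123.96.
Total = £182,648.28 + £37,297.78 + £270,123.96 = £490,070.02.

£490,070.02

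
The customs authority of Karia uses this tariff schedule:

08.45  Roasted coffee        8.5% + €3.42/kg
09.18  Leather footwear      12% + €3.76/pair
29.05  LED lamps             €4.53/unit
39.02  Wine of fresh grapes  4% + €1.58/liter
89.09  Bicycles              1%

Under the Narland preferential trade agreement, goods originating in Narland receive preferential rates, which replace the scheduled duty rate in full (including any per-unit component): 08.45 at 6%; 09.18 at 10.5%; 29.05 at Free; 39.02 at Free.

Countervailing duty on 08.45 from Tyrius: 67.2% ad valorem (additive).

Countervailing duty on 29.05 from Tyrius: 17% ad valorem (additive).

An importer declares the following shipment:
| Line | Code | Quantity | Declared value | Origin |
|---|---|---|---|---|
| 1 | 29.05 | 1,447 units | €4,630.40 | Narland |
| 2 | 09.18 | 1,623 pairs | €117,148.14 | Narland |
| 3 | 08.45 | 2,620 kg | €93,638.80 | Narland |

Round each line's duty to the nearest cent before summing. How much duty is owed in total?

€17,918.88

Line 1 (29.05, Narland, 1,447 units, €4,630.40):
Base rate for 29.05 is €4.53/unit.
Origin Narland qualifies under the Karia–Narland agreement and 29.05 is covered: preferential rate Free applies instead.
The additional-duty order on 29.05 targets Tyrius, not Narland; it does not apply.
Duty = €4,630.40 × 0% = €0.00.
Line 2 (09.18, Narland, 1,623 pairs, €117,148.14):
Base rate for 09.18 is 12% + €3.76/pair.
Origin Narland qualifies under the Karia–Narland agreement and 09.18 is covered: preferential rate 10.5% applies instead.
Duty = €117,148.14 × 10.5% = €12,300.55.
Line 3 (08.45, Narland, 2,620 kg, €93,638.80):
Base rate for 08.45 is 8.5% + €3.42/kg.
Origin Narland qualifies under the Karia–Narland agreement and 08.45 is covered: preferential rate 6% applies instead.
The additional-duty order on 08.45 targets Tyrius, not Narland; it does not apply.
Duty = €93,638.80 × 6% = €5,618.33.
Total = €0.00 + €12,300.55 + €5,618.33 = €17,918.88.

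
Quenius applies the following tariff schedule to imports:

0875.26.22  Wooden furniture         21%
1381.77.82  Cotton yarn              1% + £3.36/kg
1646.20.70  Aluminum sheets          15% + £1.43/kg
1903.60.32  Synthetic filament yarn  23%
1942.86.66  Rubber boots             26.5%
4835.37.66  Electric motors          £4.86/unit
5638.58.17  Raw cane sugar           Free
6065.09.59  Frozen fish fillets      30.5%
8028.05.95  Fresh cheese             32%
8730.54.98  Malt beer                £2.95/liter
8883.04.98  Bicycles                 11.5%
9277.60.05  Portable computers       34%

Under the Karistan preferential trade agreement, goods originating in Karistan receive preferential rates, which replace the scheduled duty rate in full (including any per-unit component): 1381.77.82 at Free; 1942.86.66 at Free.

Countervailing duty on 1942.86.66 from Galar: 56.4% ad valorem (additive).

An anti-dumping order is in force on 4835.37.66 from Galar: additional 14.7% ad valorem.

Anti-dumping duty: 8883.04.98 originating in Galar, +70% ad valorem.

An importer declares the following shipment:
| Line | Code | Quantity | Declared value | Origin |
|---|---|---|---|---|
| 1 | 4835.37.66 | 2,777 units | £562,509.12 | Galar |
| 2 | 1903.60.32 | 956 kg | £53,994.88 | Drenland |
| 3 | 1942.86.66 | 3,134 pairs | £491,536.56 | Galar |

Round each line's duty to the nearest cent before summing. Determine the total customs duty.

Line 1 (4835.37.66, Galar, 2,777 units, £562,509.12):
Base rate for 4835.37.66 is £4.86/unit.
Additional duty on 4835.37.66 from Galar: +14.7% ad valorem. Applied ad valorem rate = 14.7%.
Duty = £562,509.12 × 14.7% + 2,777 × £4.86 = £96,185.06.
Line 2 (1903.60.32, Drenland, 956 kg, £53,994.88):
Base rate for 1903.60.32 is 23%.
Duty = £53,994.88 × 23% = £12,418.82.
Line 3 (1942.86.66, Galar, 3,134 pairs, £491,536.56):
Base rate for 1942.86.66 is 26.5%.
1942.86.66 has an FTA preferential rate, but origin Galar is not Karistan; base rate stands.
Additional duty on 1942.86.66 from Galar: +56.4%. Applied ad valorem rate: 26.5% + 56.4% = 82.9%.
Duty = £491,536.56 × 82.9% = £407,483.81.
Total = £96,185.06 + £12,418.82 + £407,483.81 = £516,087.69.

£516,087.69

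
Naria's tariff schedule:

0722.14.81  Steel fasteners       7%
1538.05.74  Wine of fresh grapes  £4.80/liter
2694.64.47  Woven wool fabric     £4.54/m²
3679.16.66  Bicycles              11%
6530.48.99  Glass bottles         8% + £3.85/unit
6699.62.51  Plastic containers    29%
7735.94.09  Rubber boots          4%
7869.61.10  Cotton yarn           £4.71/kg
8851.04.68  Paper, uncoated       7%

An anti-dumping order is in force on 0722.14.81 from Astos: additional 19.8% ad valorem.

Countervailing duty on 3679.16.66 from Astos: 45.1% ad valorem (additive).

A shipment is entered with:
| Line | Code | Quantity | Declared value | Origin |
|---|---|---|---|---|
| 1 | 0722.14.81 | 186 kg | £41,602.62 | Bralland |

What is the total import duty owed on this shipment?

£2,912.18

Line 1 (0722.14.81, Bralland, 186 kg, £41,602.62):
Base rate for 0722.14.81 is 7%.
The additional-duty order on 0722.14.81 targets Astos, not Bralland; it does not apply.
Duty = £41,602.62 × 7% = £2,912.18.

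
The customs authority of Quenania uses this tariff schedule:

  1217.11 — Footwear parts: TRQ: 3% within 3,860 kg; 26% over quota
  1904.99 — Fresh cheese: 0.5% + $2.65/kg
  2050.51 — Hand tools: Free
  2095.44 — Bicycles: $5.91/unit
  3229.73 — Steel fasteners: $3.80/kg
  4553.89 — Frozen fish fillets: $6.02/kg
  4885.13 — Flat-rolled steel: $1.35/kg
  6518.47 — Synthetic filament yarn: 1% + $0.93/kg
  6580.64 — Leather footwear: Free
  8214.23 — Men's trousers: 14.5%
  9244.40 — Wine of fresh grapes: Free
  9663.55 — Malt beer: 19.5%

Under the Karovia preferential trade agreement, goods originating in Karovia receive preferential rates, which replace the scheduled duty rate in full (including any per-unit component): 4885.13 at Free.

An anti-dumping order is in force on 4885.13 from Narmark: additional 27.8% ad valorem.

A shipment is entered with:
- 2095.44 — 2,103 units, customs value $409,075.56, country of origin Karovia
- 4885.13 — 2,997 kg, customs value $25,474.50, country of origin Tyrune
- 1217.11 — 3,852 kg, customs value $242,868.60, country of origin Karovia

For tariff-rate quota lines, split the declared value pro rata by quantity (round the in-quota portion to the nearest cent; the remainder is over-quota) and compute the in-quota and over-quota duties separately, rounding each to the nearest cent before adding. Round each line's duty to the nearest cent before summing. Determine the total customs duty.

Line 1 (2095.44, Karovia, 2,103 units, $409,075.56):
Base rate for 2095.44 is $5.91/unit.
Origin Karovia is the FTA partner but 2095.44 is not on the preference list; base rate stands.
Duty = 2,103 × $5.91 = $12,428.73.
Line 2 (4885.13, Tyrune, 2,997 kg, $25,474.50):
Base rate for 4885.13 is $1.35/kg.
4885.13 has an FTA preferential rate, but origin Tyrune is not Karovia; base rate stands.
The additional-duty order on 4885.13 targets Narmark, not Tyrune; it does not apply.
Duty = 2,997 × $1.35 = $4,045.95.
Line 3 (1217.11, Karovia, 3,852 kg, $242,868.60):
Code 1217.11 is under a tariff-rate quota (threshold 3,860 kg). Quantity 3,852 kg is within the quota, so the in-quota rate 3% applies to the full value.
Duty = $242,868.60 × 3% = $7,286.06.
Total = $12,428.73 + $4,045.95 + $7,286.06 = $23,760.74.

$23,760.74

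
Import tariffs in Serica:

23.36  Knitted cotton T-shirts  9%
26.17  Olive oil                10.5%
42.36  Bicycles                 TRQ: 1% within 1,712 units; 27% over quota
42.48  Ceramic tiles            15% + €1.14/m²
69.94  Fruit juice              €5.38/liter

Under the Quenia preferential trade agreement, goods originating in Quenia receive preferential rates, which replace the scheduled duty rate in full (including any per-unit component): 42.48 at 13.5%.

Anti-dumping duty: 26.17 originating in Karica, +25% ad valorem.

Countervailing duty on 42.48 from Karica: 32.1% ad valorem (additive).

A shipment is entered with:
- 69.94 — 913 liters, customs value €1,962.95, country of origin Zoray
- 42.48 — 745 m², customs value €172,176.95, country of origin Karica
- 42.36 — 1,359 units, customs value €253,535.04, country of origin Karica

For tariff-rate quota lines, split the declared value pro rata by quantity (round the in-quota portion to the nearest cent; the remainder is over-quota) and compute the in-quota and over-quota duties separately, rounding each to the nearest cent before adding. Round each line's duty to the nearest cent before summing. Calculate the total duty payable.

€89,391.93

Line 1 (69.94, Zoray, 913 liters, €1,962.95):
Base rate for 69.94 is €5.38/liter.
Duty = 913 × €5.38 = €4,911.94.
Line 2 (42.48, Karica, 745 m², €172,176.95):
Base rate for 42.48 is 15% + €1.14/m².
42.48 has an FTA preferential rate, but origin Karica is not Quenia; base rate stands.
Additional duty on 42.48 from Karica: +32.1%. Applied ad valorem rate: 15% + 32.1% = 47.1%.
Duty = €172,176.95 × 47.1% + 745 × €1.14 = €81,944.64.
Line 3 (42.36, Karica, 1,359 units, €253,535.04):
Code 42.36 is under a tariff-rate quota (threshold 1,712 units). Quantity 1,359 units is within the quota, so the in-quota rate 1% applies to the full value.
Duty = €253,535.04 × 1% = €2,535.35.
Total = €4,911.94 + €81,944.64 + €2,535.35 = €89,391.93.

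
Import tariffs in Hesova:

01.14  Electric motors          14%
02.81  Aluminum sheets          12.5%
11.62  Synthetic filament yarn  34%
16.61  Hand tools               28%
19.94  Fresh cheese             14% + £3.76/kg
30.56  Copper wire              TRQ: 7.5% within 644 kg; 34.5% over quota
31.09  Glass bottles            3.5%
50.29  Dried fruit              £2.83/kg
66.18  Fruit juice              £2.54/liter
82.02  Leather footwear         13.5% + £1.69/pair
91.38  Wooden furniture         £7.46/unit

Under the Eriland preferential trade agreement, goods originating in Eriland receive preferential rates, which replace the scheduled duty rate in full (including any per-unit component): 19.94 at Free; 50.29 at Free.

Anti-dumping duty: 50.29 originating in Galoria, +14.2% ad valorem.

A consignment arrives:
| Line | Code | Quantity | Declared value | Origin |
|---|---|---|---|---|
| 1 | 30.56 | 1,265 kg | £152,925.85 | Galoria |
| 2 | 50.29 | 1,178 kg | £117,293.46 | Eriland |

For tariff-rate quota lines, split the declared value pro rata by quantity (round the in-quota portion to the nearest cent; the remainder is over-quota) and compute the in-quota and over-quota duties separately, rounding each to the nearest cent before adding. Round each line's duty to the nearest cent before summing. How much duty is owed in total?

Line 1 (30.56, Galoria, 1,265 kg, £152,925.85):
Code 30.56 is under a tariff-rate quota (threshold 644 kg). In-quota: 644 kg at 7.5%; over-quota: 621 kg at 34.5%.
Pro-rata value split: in-quota = £152,925.85 × 644/1,265 = £77,853.16; over-quota = £152,925.85 − £77,853.16 = £75,072.69.
In-quota duty = £77,853.16 × 7.5% = £5,838.99. Over-quota duty = £75,072.69 × 34.5% = £25,900.08.
Line duty = £5,838.99 + £25,900.08 = £31,739.07.
Line 2 (50.29, Eriland, 1,178 kg, £117,293.46):
Base rate for 50.29 is £2.83/kg.
Origin Eriland qualifies under the Hesova–Eriland agreement and 50.29 is covered: preferential rate Free applies instead.
The additional-duty order on 50.29 targets Galoria, not Eriland; it does not apply.
Duty = £117,293.46 × 0% = £0.00.
Total = £31,739.07 + £0.00 = £31,739.07.

£31,739.07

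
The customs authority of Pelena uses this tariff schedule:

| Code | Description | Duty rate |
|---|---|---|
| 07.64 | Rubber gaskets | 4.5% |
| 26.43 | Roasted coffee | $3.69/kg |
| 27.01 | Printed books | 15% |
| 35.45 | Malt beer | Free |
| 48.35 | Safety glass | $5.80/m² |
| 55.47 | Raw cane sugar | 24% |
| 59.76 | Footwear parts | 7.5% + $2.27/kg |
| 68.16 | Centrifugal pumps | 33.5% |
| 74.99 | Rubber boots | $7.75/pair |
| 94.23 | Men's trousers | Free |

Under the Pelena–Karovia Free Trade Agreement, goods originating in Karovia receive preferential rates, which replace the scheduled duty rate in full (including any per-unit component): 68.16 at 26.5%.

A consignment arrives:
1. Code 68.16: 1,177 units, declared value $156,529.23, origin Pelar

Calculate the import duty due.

$52,437.29

Line 1 (68.16, Pelar, 1,177 units, $156,529.23):
Base rate for 68.16 is 33.5%.
68.16 has an FTA preferential rate, but origin Pelar is not Karovia; base rate stands.
Duty = $156,529.23 × 33.5% = $52,437.29.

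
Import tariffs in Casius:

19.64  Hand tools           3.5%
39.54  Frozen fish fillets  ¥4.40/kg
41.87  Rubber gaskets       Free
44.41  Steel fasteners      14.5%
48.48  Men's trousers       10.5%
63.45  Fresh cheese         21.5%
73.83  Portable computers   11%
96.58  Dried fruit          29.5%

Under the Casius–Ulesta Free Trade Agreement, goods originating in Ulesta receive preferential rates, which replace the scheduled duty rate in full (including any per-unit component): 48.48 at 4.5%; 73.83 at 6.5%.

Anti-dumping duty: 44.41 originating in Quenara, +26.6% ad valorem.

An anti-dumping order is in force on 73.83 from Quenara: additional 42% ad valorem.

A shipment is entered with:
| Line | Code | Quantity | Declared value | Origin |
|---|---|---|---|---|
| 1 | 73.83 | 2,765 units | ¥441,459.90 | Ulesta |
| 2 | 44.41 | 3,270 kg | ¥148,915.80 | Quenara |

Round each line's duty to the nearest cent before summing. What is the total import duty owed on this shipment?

¥89,899.28

Line 1 (73.83, Ulesta, 2,765 units, ¥441,459.90):
Base rate for 73.83 is 11%.
Origin Ulesta qualifies under the Casius–Ulesta agreement and 73.83 is covered: preferential rate 6.5% applies instead.
The additional-duty order on 73.83 targets Quenara, not Ulesta; it does not apply.
Duty = ¥441,459.90 × 6.5% = ¥28,694.89.
Line 2 (44.41, Quenara, 3,270 kg, ¥148,915.80):
Base rate for 44.41 is 14.5%.
Additional duty on 44.41 from Quenara: +26.6%. Applied ad valorem rate: 14.5% + 26.6% = 41.1%.
Duty = ¥148,915.80 × 41.1% = ¥61,204.39.
Total = ¥28,694.89 + ¥61,204.39 = ¥89,899.28.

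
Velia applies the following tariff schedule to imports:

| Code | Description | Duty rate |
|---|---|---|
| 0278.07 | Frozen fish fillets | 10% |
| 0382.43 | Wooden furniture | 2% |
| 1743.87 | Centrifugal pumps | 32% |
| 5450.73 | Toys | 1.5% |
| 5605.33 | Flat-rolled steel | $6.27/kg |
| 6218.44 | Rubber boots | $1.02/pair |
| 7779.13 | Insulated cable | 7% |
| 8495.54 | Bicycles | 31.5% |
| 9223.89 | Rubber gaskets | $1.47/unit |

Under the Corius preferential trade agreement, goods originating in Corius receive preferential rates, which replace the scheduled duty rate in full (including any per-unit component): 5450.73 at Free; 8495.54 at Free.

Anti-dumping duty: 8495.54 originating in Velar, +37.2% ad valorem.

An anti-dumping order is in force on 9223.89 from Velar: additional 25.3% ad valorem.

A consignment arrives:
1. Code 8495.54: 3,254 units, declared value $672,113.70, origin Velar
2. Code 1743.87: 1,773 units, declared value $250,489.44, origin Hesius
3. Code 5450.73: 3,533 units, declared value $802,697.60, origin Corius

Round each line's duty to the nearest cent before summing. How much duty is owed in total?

$541,898.73

Line 1 (8495.54, Velar, 3,254 units, $672,113.70):
Base rate for 8495.54 is 31.5%.
8495.54 has an FTA preferential rate, but origin Velar is not Corius; base rate stands.
Additional duty on 8495.54 from Velar: +37.2%. Applied ad valorem rate: 31.5% + 37.2% = 68.7%.
Duty = $672,113.70 × 68.7% = $461,742.11.
Line 2 (1743.87, Hesius, 1,773 units, $250,489.44):
Base rate for 1743.87 is 32%.
Duty = $250,489.44 × 32% = $80,156.62.
Line 3 (5450.73, Corius, 3,533 units, $802,697.60):
Base rate for 5450.73 is 1.5%.
Origin Corius qualifies under the Velia–Corius agreement and 5450.73 is covered: preferential rate Free applies instead.
Duty = $802,697.60 × 0% = $0.00.
Total = $461,742.11 + $80,156.62 + $0.00 = $541,898.73.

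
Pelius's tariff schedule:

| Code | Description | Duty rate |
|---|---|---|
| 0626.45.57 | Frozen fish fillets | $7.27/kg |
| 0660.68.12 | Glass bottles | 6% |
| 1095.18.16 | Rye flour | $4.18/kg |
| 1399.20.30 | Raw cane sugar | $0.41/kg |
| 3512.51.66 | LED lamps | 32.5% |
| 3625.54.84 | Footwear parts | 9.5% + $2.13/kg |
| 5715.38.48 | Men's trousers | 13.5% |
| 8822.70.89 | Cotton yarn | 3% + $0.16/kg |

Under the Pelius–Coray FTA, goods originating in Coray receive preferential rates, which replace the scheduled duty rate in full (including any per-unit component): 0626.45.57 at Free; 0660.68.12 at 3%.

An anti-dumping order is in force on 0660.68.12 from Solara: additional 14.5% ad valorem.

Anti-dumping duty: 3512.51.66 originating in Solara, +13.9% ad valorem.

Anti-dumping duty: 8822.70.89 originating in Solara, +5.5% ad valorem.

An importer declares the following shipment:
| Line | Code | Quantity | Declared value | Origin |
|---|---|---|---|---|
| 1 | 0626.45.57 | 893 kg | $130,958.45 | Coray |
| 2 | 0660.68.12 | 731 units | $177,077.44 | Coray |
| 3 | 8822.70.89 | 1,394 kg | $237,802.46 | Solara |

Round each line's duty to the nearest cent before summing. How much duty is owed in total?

$25,748.57

Line 1 (0626.45.57, Coray, 893 kg, $130,958.45):
Base rate for 0626.45.57 is $7.27/kg.
Origin Coray qualifies under the Pelius–Coray agreement and 0626.45.57 is covered: preferential rate Free applies instead.
Duty = $130,958.45 × 0% = $0.00.
Line 2 (0660.68.12, Coray, 731 units, $177,077.44):
Base rate for 0660.68.12 is 6%.
Origin Coray qualifies under the Pelius–Coray agreement and 0660.68.12 is covered: preferential rate 3% applies instead.
The additional-duty order on 0660.68.12 targets Solara, not Coray; it does not apply.
Duty = $177,077.44 × 3% = $5,312.32.
Line 3 (8822.70.89, Solara, 1,394 kg, $237,802.46):
Base rate for 8822.70.89 is 3% + $0.16/kg.
Additional duty on 8822.70.89 from Solara: +5.5%. Applied ad valorem rate: 3% + 5.5% = 8.5%.
Duty = $237,802.46 × 8.5% + 1,394 × $0.16 = $20,436.25.
Total = $0.00 + $5,312.32 + $20,436.25 = $25,748.57.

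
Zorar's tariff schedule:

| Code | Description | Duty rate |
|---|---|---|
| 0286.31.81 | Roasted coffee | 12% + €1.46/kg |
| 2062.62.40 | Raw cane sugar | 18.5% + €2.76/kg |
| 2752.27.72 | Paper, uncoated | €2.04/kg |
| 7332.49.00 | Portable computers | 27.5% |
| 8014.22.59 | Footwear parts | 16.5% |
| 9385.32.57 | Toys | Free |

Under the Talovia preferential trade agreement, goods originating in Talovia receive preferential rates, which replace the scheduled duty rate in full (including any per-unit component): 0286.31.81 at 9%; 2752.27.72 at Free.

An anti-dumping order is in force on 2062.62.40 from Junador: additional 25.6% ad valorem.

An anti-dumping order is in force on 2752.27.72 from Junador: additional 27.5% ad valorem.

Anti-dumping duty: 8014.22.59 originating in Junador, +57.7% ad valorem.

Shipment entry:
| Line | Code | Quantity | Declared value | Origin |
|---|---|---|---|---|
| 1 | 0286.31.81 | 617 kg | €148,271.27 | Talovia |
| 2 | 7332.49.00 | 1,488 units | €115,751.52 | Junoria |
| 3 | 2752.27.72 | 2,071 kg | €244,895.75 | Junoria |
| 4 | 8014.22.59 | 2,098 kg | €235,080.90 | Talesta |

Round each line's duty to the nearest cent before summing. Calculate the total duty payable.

Line 1 (0286.31.81, Talovia, 617 kg, €148,271.27):
Base rate for 0286.31.81 is 12% + €1.46/kg.
Origin Talovia qualifies under the Zorar–Talovia agreement and 0286.31.81 is covered: preferential rate 9% applies instead.
Duty = €148,271.27 × 9% = €13,344.41.
Line 2 (7332.49.00, Junoria, 1,488 units, €115,751.52):
Base rate for 7332.49.00 is 27.5%.
Duty = €115,751.52 × 27.5% = €31,831.67.
Line 3 (2752.27.72, Junoria, 2,071 kg, €244,895.75):
Base rate for 2752.27.72 is €2.04/kg.
2752.27.72 has an FTA preferential rate, but origin Junoria is not Talovia; base rate stands.
The additional-duty order on 2752.27.72 targets Junador, not Junoria; it does not apply.
Duty = 2,071 × €2.04 = €4,224.84.
Line 4 (8014.22.59, Talesta, 2,098 kg, €235,080.90):
Base rate for 8014.22.59 is 16.5%.
The additional-duty order on 8014.22.59 targets Junador, not Talesta; it does not apply.
Duty = €235,080.90 × 16.5% = €38,788.35.
Total = €13,344.41 + €31,831.67 + €4,224.84 + €38,788.35 = €88,189.27.

€88,189.27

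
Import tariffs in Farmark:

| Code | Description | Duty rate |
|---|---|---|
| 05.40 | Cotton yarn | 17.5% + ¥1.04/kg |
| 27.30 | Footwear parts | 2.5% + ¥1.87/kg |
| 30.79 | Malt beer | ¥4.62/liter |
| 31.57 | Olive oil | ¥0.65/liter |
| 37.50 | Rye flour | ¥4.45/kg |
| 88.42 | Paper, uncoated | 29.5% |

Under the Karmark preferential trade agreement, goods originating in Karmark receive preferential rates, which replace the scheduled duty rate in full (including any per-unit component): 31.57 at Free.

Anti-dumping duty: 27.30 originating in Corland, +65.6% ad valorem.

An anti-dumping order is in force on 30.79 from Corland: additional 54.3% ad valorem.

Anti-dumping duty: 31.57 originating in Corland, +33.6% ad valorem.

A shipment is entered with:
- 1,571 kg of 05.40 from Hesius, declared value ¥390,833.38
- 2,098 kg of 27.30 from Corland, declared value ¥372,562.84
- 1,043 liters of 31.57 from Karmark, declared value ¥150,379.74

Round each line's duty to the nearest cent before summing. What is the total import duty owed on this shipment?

¥327,668.23

Line 1 (05.40, Hesius, 1,571 kg, ¥390,833.38):
Base rate for 05.40 is 17.5% + ¥1.04/kg.
Duty = ¥390,833.38 × 17.5% + 1,571 × ¥1.04 = ¥70,029.68.
Line 2 (27.30, Corland, 2,098 kg, ¥372,562.84):
Base rate for 27.30 is 2.5% + ¥1.87/kg.
Additional duty on 27.30 from Corland: +65.6%. Applied ad valorem rate: 2.5% + 65.6% = 68.1%.
Duty = ¥372,562.84 × 68.1% + 2,098 × ¥1.87 = ¥257,638.55.
Line 3 (31.57, Karmark, 1,043 liters, ¥150,379.74):
Base rate for 31.57 is ¥0.65/liter.
Origin Karmark qualifies under the Farmark–Karmark agreement and 31.57 is covered: preferential rate Free applies instead.
The additional-duty order on 31.57 targets Corland, not Karmark; it does not apply.
Duty = ¥150,379.74 × 0% = ¥0.00.
Total = ¥70,029.68 + ¥257,638.55 + ¥0.00 = ¥327,668.23.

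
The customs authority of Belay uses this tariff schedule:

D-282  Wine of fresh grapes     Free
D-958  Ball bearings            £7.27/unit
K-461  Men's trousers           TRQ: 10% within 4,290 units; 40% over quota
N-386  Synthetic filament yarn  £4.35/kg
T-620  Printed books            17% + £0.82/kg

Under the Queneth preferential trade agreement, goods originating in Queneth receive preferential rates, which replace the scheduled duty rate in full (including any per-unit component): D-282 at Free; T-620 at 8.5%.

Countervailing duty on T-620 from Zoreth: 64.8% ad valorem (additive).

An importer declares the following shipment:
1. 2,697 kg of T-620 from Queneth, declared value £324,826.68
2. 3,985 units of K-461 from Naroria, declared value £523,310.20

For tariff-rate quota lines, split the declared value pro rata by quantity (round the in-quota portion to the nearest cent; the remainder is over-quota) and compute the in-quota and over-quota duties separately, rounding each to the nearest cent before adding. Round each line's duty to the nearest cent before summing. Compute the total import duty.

£79,941.29

Line 1 (T-620, Queneth, 2,697 kg, £324,826.68):
Base rate for T-620 is 17% + £0.82/kg.
Origin Queneth qualifies under the Belay–Queneth agreement and T-620 is covered: preferential rate 8.5% applies instead.
The additional-duty order on T-620 targets Zoreth, not Queneth; it does not apply.
Duty = £324,826.68 × 8.5% = £27,610.27.
Line 2 (K-461, Naroria, 3,985 units, £523,310.20):
Code K-461 is under a tariff-rate quota (threshold 4,290 units). Quantity 3,985 units is within the quota, so the in-quota rate 10% applies to the full value.
Duty = £523,310.20 × 10% = £52,331.02.
Total = £27,610.27 + £52,331.02 = £79,941.29.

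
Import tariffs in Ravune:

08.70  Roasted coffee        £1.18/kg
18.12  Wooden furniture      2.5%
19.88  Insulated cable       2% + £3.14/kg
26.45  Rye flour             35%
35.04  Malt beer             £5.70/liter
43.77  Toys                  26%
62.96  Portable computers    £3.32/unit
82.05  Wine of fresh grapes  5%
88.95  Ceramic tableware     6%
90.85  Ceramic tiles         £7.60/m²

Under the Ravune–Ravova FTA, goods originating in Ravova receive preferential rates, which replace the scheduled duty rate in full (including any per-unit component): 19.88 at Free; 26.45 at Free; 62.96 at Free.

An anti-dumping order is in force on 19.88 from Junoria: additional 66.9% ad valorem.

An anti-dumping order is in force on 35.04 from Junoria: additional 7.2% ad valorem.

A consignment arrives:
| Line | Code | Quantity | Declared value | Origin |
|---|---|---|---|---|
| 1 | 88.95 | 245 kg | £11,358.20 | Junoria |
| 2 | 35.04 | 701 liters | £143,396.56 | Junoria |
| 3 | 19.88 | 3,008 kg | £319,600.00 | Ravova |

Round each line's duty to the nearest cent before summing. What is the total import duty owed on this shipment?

Line 1 (88.95, Junoria, 245 kg, £11,358.20):
Base rate for 88.95 is 6%.
Duty = £11,358.20 × 6% = £681.49.
Line 2 (35.04, Junoria, 701 liters, £143,396.56):
Base rate for 35.04 is £5.70/liter.
Additional duty on 35.04 from Junoria: +7.2% ad valorem. Applied ad valorem rate = 7.2%.
Duty = £143,396.56 × 7.2% + 701 × £5.70 = £14,320.25.
Line 3 (19.88, Ravova, 3,008 kg, £319,600.00):
Base rate for 19.88 is 2% + £3.14/kg.
Origin Ravova qualifies under the Ravune–Ravova agreement and 19.88 is covered: preferential rate Free applies instead.
The additional-duty order on 19.88 targets Junoria, not Ravova; it does not apply.
Duty = £319,600.00 × 0% = £0.00.
Total = £681.49 + £14,320.25 + £0.00 = £15,001.74.

£15,001.74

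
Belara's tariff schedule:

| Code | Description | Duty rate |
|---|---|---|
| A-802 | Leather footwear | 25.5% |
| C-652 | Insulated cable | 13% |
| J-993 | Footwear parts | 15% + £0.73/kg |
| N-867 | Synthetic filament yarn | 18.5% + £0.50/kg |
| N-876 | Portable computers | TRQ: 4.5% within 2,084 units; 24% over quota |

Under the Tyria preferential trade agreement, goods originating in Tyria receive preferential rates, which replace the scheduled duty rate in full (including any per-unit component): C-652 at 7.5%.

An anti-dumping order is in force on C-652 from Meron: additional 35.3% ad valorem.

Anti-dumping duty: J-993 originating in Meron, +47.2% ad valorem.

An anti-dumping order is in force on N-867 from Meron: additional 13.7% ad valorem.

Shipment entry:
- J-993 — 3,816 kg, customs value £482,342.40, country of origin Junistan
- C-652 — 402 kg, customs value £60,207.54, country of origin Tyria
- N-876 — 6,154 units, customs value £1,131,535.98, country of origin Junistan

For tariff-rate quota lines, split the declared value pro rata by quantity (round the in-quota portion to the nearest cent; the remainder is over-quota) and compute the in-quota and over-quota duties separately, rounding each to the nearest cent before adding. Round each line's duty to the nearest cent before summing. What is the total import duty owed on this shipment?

Line 1 (J-993, Junistan, 3,816 kg, £482,342.40):
Base rate for J-993 is 15% + £0.73/kg.
The additional-duty order on J-993 targets Meron, not Junistan; it does not apply.
Duty = £482,342.40 × 15% + 3,816 × £0.73 = £75,137.04.
Line 2 (C-652, Tyria, 402 kg, £60,207.54):
Base rate for C-652 is 13%.
Origin Tyria qualifies under the Belara–Tyria agreement and C-652 is covered: preferential rate 7.5% applies instead.
The additional-duty order on C-652 targets Meron, not Tyria; it does not apply.
Duty = £60,207.54 × 7.5% = £4,515.57.
Line 3 (N-876, Junistan, 6,154 units, £1,131,535.98):
Code N-876 is under a tariff-rate quota (threshold 2,084 units). In-quota: 2,084 units at 4.5%; over-quota: 4,070 units at 24%.
Pro-rata value split: in-quota = £1,131,535.98 × 2,084/6,154 = £383,185.08; over-quota = £1,131,535.98 − £383,185.08 = £748,350.90.
In-quota duty = £383,185.08 × 4.5% = £17,243.33. Over-quota duty = £748,350.90 × 24% = £179,604.22.
Line duty = £17,243.33 + £179,604.22 = £196,847.55.
Total = £75,137.04 + £4,515.57 + £196,847.55 = £276,500.16.

£276,500.16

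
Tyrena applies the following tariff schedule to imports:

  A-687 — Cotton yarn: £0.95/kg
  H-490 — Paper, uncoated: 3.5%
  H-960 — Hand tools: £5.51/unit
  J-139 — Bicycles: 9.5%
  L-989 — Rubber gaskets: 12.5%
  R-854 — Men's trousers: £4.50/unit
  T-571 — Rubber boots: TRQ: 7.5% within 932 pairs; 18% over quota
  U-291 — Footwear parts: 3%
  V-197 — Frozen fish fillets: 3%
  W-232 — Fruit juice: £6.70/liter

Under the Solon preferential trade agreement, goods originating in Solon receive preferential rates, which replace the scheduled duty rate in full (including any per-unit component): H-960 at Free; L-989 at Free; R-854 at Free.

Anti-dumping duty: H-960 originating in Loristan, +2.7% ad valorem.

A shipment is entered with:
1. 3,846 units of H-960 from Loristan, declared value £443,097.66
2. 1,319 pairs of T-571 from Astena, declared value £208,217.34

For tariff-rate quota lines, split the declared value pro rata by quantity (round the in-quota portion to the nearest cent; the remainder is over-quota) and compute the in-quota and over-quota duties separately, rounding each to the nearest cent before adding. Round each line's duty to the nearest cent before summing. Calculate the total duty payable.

Line 1 (H-960, Loristan, 3,846 units, £443,097.66):
Base rate for H-960 is £5.51/unit.
H-960 has an FTA preferential rate, but origin Loristan is not Solon; base rate stands.
Additional duty on H-960 from Loristan: +2.7% ad valorem. Applied ad valorem rate = 2.7%.
Duty = £443,097.66 × 2.7% + 3,846 × £5.51 = £33,155.10.
Line 2 (T-571, Astena, 1,319 pairs, £208,217.34):
Code T-571 is under a tariff-rate quota (threshold 932 pairs). In-quota: 932 pairs at 7.5%; over-quota: 387 pairs at 18%.
Pro-rata value split: in-quota = £208,217.34 × 932/1,319 = £147,125.52; over-quota = £208,217.34 − £147,125.52 = £61,091.82.
In-quota duty = £147,125.52 × 7.5% = £11,034.41. Over-quota duty = £61,091.82 × 18% = £10,996.53.
Line duty = £11,034.41 + £10,996.53 = £22,030.94.
Total = £33,155.10 + £22,030.94 = £55,186.04.

£55,186.04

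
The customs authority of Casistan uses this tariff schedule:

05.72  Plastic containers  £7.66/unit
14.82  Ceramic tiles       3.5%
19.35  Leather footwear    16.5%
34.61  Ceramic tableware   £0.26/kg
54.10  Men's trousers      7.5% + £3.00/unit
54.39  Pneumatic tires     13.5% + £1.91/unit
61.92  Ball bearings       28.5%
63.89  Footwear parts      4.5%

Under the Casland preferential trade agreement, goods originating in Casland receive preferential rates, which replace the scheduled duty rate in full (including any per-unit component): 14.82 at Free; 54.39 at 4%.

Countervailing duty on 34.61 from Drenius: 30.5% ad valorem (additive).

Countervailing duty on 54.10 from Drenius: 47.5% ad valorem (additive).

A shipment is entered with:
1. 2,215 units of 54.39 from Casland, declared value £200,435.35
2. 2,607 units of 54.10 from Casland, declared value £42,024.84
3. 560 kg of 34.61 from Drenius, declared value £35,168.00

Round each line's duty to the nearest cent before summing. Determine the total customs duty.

£29,862.11

Line 1 (54.39, Casland, 2,215 units, £200,435.35):
Base rate for 54.39 is 13.5% + £1.91/unit.
Origin Casland qualifies under the Casistan–Casland agreement and 54.39 is covered: preferential rate 4% applies instead.
Duty = £200,435.35 × 4% = £8,017.41.
Line 2 (54.10, Casland, 2,607 units, £42,024.84):
Base rate for 54.10 is 7.5% + £3.00/unit.
Origin Casland is the FTA partner but 54.10 is not on the preference list; base rate stands.
The additional-duty order on 54.10 targets Drenius, not Casland; it does not apply.
Duty = £42,024.84 × 7.5% + 2,607 × £3.00 = £10,972.86.
Line 3 (34.61, Drenius, 560 kg, £35,168.00):
Base rate for 34.61 is £0.26/kg.
Additional duty on 34.61 from Drenius: +30.5% ad valorem. Applied ad valorem rate = 30.5%.
Duty = £35,168.00 × 30.5% + 560 × £0.26 = £10,871.84.
Total = £8,017.41 + £10,972.86 + £10,871.84 = £29,862.11.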